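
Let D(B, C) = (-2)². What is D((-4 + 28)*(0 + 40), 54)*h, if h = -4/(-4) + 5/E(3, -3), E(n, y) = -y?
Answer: 32/3 ≈ 10.667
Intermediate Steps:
D(B, C) = 4
h = 8/3 (h = -4/(-4) + 5/((-1*(-3))) = -4*(-¼) + 5/3 = 1 + 5*(⅓) = 1 + 5/3 = 8/3 ≈ 2.6667)
D((-4 + 28)*(0 + 40), 54)*h = 4*(8/3) = 32/3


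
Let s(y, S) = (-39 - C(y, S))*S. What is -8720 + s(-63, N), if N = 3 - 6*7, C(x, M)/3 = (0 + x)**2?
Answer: 457174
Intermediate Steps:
C(x, M) = 3*x**2 (C(x, M) = 3*(0 + x)**2 = 3*x**2)
N = -39 (N = 3 - 42 = -39)
s(y, S) = S*(-39 - 3*y**2) (s(y, S) = (-39 - 3*y**2)*S = S*(-39 - 3*y**2))
-8720 + s(-63, N) = -8720 - 3*(-39)*(13 + (-63)**2) = -8720 - 3*(-39)*(13 + 3969) = -8720 - 3*(-39)*3982 = -8720 + 465894 = 457174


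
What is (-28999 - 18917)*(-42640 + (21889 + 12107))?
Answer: 414185904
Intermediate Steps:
(-28999 - 18917)*(-42640 + (21889 + 12107)) = -47916*(-42640 + 33996) = -47916*(-8644) = 414185904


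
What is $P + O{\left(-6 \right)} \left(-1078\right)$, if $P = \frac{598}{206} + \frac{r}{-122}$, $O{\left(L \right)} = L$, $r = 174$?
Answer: $\frac{40647722}{6283} \approx 6469.5$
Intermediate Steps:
$P = \frac{9278}{6283}$ ($P = \frac{598}{206} + \frac{174}{-122} = 598 \cdot \frac{1}{206} + 174 \left(- \frac{1}{122}\right) = \frac{299}{103} - \frac{87}{61} = \frac{9278}{6283} \approx 1.4767$)
$P + O{\left(-6 \right)} \left(-1078\right) = \frac{9278}{6283} - -6468 = \frac{9278}{6283} + 6468 = \frac{40647722}{6283}$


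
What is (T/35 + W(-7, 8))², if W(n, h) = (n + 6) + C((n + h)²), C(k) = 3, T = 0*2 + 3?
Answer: 5329/1225 ≈ 4.3502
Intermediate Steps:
T = 3 (T = 0 + 3 = 3)
W(n, h) = 9 + n (W(n, h) = (n + 6) + 3 = (6 + n) + 3 = 9 + n)
(T/35 + W(-7, 8))² = (3/35 + (9 - 7))² = (3*(1/35) + 2)² = (3/35 + 2)² = (73/35)² = 5329/1225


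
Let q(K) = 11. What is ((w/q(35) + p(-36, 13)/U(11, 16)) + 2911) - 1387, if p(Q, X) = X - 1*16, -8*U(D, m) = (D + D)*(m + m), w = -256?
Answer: 132067/88 ≈ 1500.8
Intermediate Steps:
U(D, m) = -D*m/2 (U(D, m) = -(D + D)*(m + m)/8 = -2*D*2*m/8 = -D*m/2)
p(Q, X) = -16 + X (p(Q, X) = X - 16 = -16 + X)
((w/q(35) + p(-36, 13)/U(11, 16)) + 2911) - 1387 = ((-256/11 + (-16 + 13)/((-½*11*16))) + 2911) - 1387 = ((-256*1/11 - 3/(-88)) + 2911) - 1387 = ((-256/11 - 3*(-1/88)) + 2911) - 1387 = ((-256/11 + 3/88) + 2911) - 1387 = (-2045/88 + 2911) - 1387 = 254123/88 - 1387 = 132067/88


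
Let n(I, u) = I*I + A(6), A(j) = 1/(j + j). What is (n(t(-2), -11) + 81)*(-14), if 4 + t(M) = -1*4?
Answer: -12187/6 ≈ -2031.2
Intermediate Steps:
A(j) = 1/(2*j)
t(M) = -8 (t(M) = -4 - 1*4 = -4 - 4 = -8)
n(I, u) = 1/12 + I² (n(I, u) = I*I + (½)/6 = I² + (½)*(⅙) = I² + 1/12 = 1/12 + I²)
(n(t(-2), -11) + 81)*(-14) = ((1/12 + (-8)²) + 81)*(-14) = ((1/12 + 64) + 81)*(-14) = (769/12 + 81)*(-14) = (1741/12)*(-14) = -12187/6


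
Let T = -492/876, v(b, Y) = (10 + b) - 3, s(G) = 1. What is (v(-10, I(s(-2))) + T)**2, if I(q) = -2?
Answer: 67600/5329 ≈ 12.685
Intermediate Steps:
v(b, Y) = 7 + b
T = -41/73 (T = -492*1/876 = -41/73 ≈ -0.56164)
(v(-10, I(s(-2))) + T)**2 = ((7 - 10) - 41/73)**2 = (-3 - 41/73)**2 = (-260/73)**2 = 67600/5329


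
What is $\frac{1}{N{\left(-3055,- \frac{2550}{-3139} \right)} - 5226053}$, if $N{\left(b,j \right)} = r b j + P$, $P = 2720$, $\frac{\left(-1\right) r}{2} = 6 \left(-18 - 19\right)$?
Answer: $- \frac{3139}{19854913287} \approx -1.581 \cdot 10^{-7}$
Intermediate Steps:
$r = 444$ ($r = - 2 \cdot 6 \left(-18 - 19\right) = - 2 \cdot 6 \left(-37\right) = \left(-2\right) \left(-222\right) = 444$)
$N{\left(b,j \right)} = 2720 + 444 b j$ ($N{\left(b,j \right)} = 444 b j + 2720 = 2720 + 444 b j$)
$\frac{1}{N{\left(-3055,- \frac{2550}{-3139} \right)} - 5226053} = \frac{1}{\left(2720 + 444 \left(-3055\right) \left(- \frac{2550}{-3139}\right)\right) - 5226053} = \frac{1}{\left(2720 + 444 \left(-3055\right) \left(\left(-2550\right) \left(- \frac{1}{3139}\right)\right)\right) - 5226053} = \frac{1}{\left(2720 + 444 \left(-3055\right) \frac{2550}{3139}\right) - 5226053} = \frac{1}{\left(2720 - \frac{3458871000}{3139}\right) - 5226053} = \frac{1}{- \frac{3450332920}{3139} - 5226053} = \frac{1}{- \frac{19854913287}{3139}} = - \frac{3139}{19854913287}$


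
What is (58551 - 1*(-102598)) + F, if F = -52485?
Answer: 108664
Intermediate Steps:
(58551 - 1*(-102598)) + F = (58551 - 1*(-102598)) - 52485 = (58551 + 102598) - 52485 = 161149 - 52485 = 108664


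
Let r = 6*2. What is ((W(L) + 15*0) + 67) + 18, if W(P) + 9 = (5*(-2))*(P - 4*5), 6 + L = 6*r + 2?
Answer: -404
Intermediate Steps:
r = 12
L = 68 (L = -6 + (6*12 + 2) = -6 + (72 + 2) = -6 + 74 = 68)
W(P) = 191 - 10*P (W(P) = -9 + (5*(-2))*(P - 4*5) = -9 - 10*(P - 20) = -9 - 10*(-20 + P) = -9 + (200 - 10*P) = 191 - 10*P)
((W(L) + 15*0) + 67) + 18 = (((191 - 10*68) + 15*0) + 67) + 18 = (((191 - 680) + 0) + 67) + 18 = ((-489 + 0) + 67) + 18 = (-489 + 67) + 18 = -422 + 18 = -404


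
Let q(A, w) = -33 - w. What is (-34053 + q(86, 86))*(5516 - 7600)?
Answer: 71214448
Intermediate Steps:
(-34053 + q(86, 86))*(5516 - 7600) = (-34053 + (-33 - 1*86))*(5516 - 7600) = (-34053 + (-33 - 86))*(-2084) = (-34053 - 119)*(-2084) = -34172*(-2084) = 71214448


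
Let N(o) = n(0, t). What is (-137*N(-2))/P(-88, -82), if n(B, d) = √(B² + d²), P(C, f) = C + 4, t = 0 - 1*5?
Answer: 685/84 ≈ 8.1548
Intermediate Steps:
t = -5 (t = 0 - 5 = -5)
P(C, f) = 4 + C
N(o) = 5 (N(o) = √(0² + (-5)²) = √(0 + 25) = √25 = 5)
(-137*N(-2))/P(-88, -82) = (-137*5)/(4 - 88) = -685/(-84) = -685*(-1/84) = 685/84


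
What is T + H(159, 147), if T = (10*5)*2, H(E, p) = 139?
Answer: 239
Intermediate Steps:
T = 100 (T = 50*2 = 100)
T + H(159, 147) = 100 + 139 = 239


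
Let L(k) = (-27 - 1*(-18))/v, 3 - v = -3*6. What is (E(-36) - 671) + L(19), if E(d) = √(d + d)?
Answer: -4700/7 + 6*I*√2 ≈ -671.43 + 8.4853*I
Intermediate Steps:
v = 21 (v = 3 - (-3)*6 = 3 - 1*(-18) = 3 + 18 = 21)
E(d) = √2*√d (E(d) = √(2*d) = √2*√d)
L(k) = -3/7 (L(k) = (-27 - 1*(-18))/21 = (-27 + 18)*(1/21) = -9*1/21 = -3/7)
(E(-36) - 671) + L(19) = (√2*√(-36) - 671) - 3/7 = (√2*(6*I) - 671) - 3/7 = (6*I*√2 - 671) - 3/7 = (-671 + 6*I*√2) - 3/7 = -4700/7 + 6*I*√2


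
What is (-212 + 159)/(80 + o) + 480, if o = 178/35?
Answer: 1427585/2978 ≈ 479.38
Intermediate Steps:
o = 178/35 (o = 178*(1/35) = 178/35 ≈ 5.0857)
(-212 + 159)/(80 + o) + 480 = (-212 + 159)/(80 + 178/35) + 480 = -53/2978/35 + 480 = -53*35/2978 + 480 = -1855/2978 + 480 = 1427585/2978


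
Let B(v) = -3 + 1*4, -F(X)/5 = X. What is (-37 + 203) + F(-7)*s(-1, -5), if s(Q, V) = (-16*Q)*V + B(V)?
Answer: -2599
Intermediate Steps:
F(X) = -5*X
B(v) = 1 (B(v) = -3 + 4 = 1)
s(Q, V) = 1 - 16*Q*V (s(Q, V) = (-16*Q)*V + 1 = -16*Q*V + 1 = 1 - 16*Q*V)
(-37 + 203) + F(-7)*s(-1, -5) = (-37 + 203) + (-5*(-7))*(1 - 16*(-1)*(-5)) = 166 + 35*(1 - 80) = 166 + 35*(-79) = 166 - 2765 = -2599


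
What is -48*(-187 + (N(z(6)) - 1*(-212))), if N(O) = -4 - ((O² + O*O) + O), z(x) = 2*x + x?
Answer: 30960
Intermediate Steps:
z(x) = 3*x
N(O) = -4 - O - 2*O² (N(O) = -4 - ((O² + O²) + O) = -4 - (2*O² + O) = -4 - (O + 2*O²) = -4 + (-O - 2*O²) = -4 - O - 2*O²)
-48*(-187 + (N(z(6)) - 1*(-212))) = -48*(-187 + ((-4 - 3*6 - 2*(3*6)²) - 1*(-212))) = -48*(-187 + ((-4 - 1*18 - 2*18²) + 212)) = -48*(-187 + ((-4 - 18 - 2*324) + 212)) = -48*(-187 + ((-4 - 18 - 648) + 212)) = -48*(-187 + (-670 + 212)) = -48*(-187 - 458) = -48*(-645) = 30960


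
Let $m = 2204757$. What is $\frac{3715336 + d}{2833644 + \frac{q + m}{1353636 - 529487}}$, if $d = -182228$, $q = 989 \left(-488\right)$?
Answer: $\frac{2911807425092}{2335346591081} \approx 1.2468$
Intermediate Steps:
$q = -482632$
$\frac{3715336 + d}{2833644 + \frac{q + m}{1353636 - 529487}} = \frac{3715336 - 182228}{2833644 + \frac{-482632 + 2204757}{1353636 - 529487}} = \frac{3533108}{2833644 + \frac{1722125}{824149}} = \frac{3533108}{\frac{2335346591081}{824149}} = 3533108 \cdot \frac{824149}{2335346591081} = \frac{2911807425092}{2335346591081}$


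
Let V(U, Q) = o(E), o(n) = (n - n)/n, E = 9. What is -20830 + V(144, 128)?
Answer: -20830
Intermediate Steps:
o(n) = 0 (o(n) = 0/n = 0)
V(U, Q) = 0
-20830 + V(144, 128) = -20830 + 0 = -20830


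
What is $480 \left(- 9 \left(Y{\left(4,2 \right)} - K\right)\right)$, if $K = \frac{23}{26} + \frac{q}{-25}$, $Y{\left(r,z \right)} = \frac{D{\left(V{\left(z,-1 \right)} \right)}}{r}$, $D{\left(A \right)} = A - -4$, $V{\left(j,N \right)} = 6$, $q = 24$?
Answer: $- \frac{723168}{65} \approx -11126.0$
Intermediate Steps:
$D{\left(A \right)} = 4 + A$ ($D{\left(A \right)} = A + 4 = 4 + A$)
$Y{\left(r,z \right)} = \frac{10}{r}$ ($Y{\left(r,z \right)} = \frac{4 + 6}{r} = \frac{10}{r}$)
$K = - \frac{49}{650}$ ($K = \frac{23}{26} + \frac{24}{-25} = 23 \cdot \frac{1}{26} + 24 \left(- \frac{1}{25}\right) = \frac{23}{26} - \frac{24}{25} = - \frac{49}{650} \approx -0.075385$)
$480 \left(- 9 \left(Y{\left(4,2 \right)} - K\right)\right) = 480 \left(- 9 \left(\frac{10}{4} - - \frac{49}{650}\right)\right) = 480 \left(- 9 \left(10 \cdot \frac{1}{4} + \frac{49}{650}\right)\right) = 480 \left(- 9 \left(\frac{5}{2} + \frac{49}{650}\right)\right) = 480 \left(\left(-9\right) \frac{837}{325}\right) = 480 \left(- \frac{7533}{325}\right) = - \frac{723168}{65}$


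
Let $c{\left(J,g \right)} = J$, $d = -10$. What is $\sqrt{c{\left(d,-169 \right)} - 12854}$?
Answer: $8 i \sqrt{201} \approx 113.42 i$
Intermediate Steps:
$\sqrt{c{\left(d,-169 \right)} - 12854} = \sqrt{-10 - 12854} = \sqrt{-12864} = 8 i \sqrt{201}$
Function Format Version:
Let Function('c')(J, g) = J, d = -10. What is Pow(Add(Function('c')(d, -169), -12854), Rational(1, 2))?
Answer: Mul(8, I, Pow(201, Rational(1, 2))) ≈ Mul(113.42, I)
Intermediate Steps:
Pow(Add(Function('c')(d, -169), -12854), Rational(1, 2)) = Pow(Add(-10, -12854), Rational(1, 2)) = Pow(-12864, Rational(1, 2)) = Mul(8, I, Pow(201, Rational(1, 2)))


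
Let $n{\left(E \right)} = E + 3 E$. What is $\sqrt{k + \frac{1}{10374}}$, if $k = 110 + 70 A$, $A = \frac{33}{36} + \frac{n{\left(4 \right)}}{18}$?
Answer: $\frac{\sqrt{6360038321}}{5187} \approx 15.375$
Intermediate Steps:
$n{\left(E \right)} = 4 E$
$A = \frac{65}{36}$ ($A = \frac{33}{36} + \frac{4 \cdot 4}{18} = 33 \cdot \frac{1}{36} + 16 \cdot \frac{1}{18} = \frac{11}{12} + \frac{8}{9} = \frac{65}{36} \approx 1.8056$)
$k = \frac{4255}{18}$ ($k = 110 + 70 \cdot \frac{65}{36} = 110 + \frac{2275}{18} = \frac{4255}{18} \approx 236.39$)
$\sqrt{k + \frac{1}{10374}} = \sqrt{\frac{4255}{18} + \frac{1}{10374}} = \sqrt{\frac{3678449}{15561}} = \frac{\sqrt{6360038321}}{5187}$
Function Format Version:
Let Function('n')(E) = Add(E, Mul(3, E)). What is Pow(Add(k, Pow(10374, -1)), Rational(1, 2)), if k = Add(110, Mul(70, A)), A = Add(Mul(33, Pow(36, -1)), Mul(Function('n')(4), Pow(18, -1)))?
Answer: Mul(Rational(1, 5187), Pow(6360038321, Rational(1, 2))) ≈ 15.375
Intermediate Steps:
Function('n')(E) = Mul(4, E)
A = Rational(65, 36) (A = Add(Mul(33, Pow(36, -1)), Mul(Mul(4, 4), Pow(18, -1))) = Add(Mul(33, Rational(1, 36)), Mul(16, Rational(1, 18))) = Add(Rational(11, 12), Rational(8, 9)) = Rational(65, 36) ≈ 1.8056)
k = Rational(4255, 18) (k = Add(110, Mul(70, Rational(65, 36))) = Add(110, Rational(2275, 18)) = Rational(4255, 18) ≈ 236.39)
Pow(Add(k, Pow(10374, -1)), Rational(1, 2)) = Pow(Add(Rational(4255, 18), Pow(10374, -1)), Rational(1, 2)) = Pow(Add(Rational(4255, 18), Rational(1, 10374)), Rational(1, 2)) = Pow(Rational(3678449, 15561), Rational(1, 2)) = Mul(Rational(1, 5187), Pow(6360038321, Rational(1, 2)))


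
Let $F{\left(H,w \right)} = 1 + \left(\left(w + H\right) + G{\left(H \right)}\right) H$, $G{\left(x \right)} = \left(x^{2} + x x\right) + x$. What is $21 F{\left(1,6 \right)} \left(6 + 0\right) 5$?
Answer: $6930$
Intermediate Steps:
$G{\left(x \right)} = x + 2 x^{2}$ ($G{\left(x \right)} = \left(x^{2} + x^{2}\right) + x = 2 x^{2} + x = x + 2 x^{2}$)
$F{\left(H,w \right)} = 1 + H \left(H + w + H \left(1 + 2 H\right)\right)$ ($F{\left(H,w \right)} = 1 + \left(\left(w + H\right) + H \left(1 + 2 H\right)\right) H = 1 + \left(\left(H + w\right) + H \left(1 + 2 H\right)\right) H = 1 + \left(H + w + H \left(1 + 2 H\right)\right) H = 1 + H \left(H + w + H \left(1 + 2 H\right)\right)$)
$21 F{\left(1,6 \right)} \left(6 + 0\right) 5 = 21 \left(1 + 2 \cdot 1^{2} + 2 \cdot 1^{3} + 1 \cdot 6\right) \left(6 + 0\right) 5 = 21 \left(1 + 2 \cdot 1 + 2 \cdot 1 + 6\right) 6 \cdot 5 = 21 \left(1 + 2 + 2 + 6\right) 30 = 21 \cdot 11 \cdot 30 = 231 \cdot 30 = 6930$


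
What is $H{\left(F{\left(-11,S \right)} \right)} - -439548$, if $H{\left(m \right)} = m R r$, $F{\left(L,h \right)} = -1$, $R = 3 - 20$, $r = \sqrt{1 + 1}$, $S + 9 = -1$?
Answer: $439548 + 17 \sqrt{2} \approx 4.3957 \cdot 10^{5}$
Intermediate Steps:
$S = -10$ ($S = -9 - 1 = -10$)
$r = \sqrt{2} \approx 1.4142$
$R = -17$ ($R = 3 - 20 = -17$)
$H{\left(m \right)} = - 17 m \sqrt{2}$ ($H{\left(m \right)} = m \left(-17\right) \sqrt{2} = - 17 m \sqrt{2}$)
$H{\left(F{\left(-11,S \right)} \right)} - -439548 = \left(-17\right) \left(-1\right) \sqrt{2} - -439548 = 17 \sqrt{2} + 439548 = 439548 + 17 \sqrt{2}$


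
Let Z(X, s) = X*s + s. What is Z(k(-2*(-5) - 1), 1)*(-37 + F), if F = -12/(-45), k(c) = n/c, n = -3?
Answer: -1102/45 ≈ -24.489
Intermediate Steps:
k(c) = -3/c
F = 4/15 (F = -12*(-1/45) = 4/15 ≈ 0.26667)
Z(X, s) = s + X*s
Z(k(-2*(-5) - 1), 1)*(-37 + F) = (1*(1 - 3/(-2*(-5) - 1)))*(-37 + 4/15) = (1*(1 - 3/(10 - 1)))*(-551/15) = (1*(1 - 3/9))*(-551/15) = (1*(1 - 3*⅑))*(-551/15) = (1*(1 - ⅓))*(-551/15) = (1*(⅔))*(-551/15) = (⅔)*(-551/15) = -1102/45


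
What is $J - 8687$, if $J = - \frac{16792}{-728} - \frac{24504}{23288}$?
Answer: $- \frac{2295363531}{264901} \approx -8665.0$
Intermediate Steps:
$J = \frac{5831456}{264901}$ ($J = \left(-16792\right) \left(- \frac{1}{728}\right) - \frac{3063}{2911} = \frac{2099}{91} - \frac{3063}{2911} = \frac{5831456}{264901} \approx 22.014$)
$J - 8687 = \frac{5831456}{264901} - 8687 = - \frac{2295363531}{264901}$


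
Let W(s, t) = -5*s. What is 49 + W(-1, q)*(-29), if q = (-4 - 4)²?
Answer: -96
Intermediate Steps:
q = 64 (q = (-8)² = 64)
49 + W(-1, q)*(-29) = 49 - 5*(-1)*(-29) = 49 + 5*(-29) = 49 - 145 = -96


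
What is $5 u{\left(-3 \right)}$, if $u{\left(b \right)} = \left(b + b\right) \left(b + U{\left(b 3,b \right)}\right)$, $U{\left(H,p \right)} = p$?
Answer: $180$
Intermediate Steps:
$u{\left(b \right)} = 4 b^{2}$ ($u{\left(b \right)} = \left(b + b\right) \left(b + b\right) = 2 b 2 b = 4 b^{2}$)
$5 u{\left(-3 \right)} = 5 \cdot 4 \left(-3\right)^{2} = 5 \cdot 4 \cdot 9 = 5 \cdot 36 = 180$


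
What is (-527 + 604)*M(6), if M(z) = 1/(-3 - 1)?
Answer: -77/4 ≈ -19.250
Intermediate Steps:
M(z) = -¼ (M(z) = 1/(-4) = -¼)
(-527 + 604)*M(6) = (-527 + 604)*(-¼) = 77*(-¼) = -77/4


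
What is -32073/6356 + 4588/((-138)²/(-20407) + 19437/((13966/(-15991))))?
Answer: -211753662221581565/40316806236937188 ≈ -5.2522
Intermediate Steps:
-32073/6356 + 4588/((-138)²/(-20407) + 19437/((13966/(-15991)))) = -32073*1/6356 + 4588/(19044*(-1/20407) + 19437/((13966*(-1/15991)))) = -32073/6356 + 4588/(-19044/20407 + 19437/(-13966/15991)) = -32073/6356 + 4588/(-19044/20407 + 19437*(-15991/13966)) = -32073/6356 + 4588/(-19044/20407 - 310817067/13966) = -32073/6356 + 4588/(-6343109854773/285004162) = -32073/6356 + 4588*(-285004162/6343109854773) = -32073/6356 - 1307599095256/6343109854773 = -211753662221581565/40316806236937188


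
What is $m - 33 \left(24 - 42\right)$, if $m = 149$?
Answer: $743$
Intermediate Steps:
$m - 33 \left(24 - 42\right) = 149 - 33 \left(24 - 42\right) = 149 - -594 = 149 + 594 = 743$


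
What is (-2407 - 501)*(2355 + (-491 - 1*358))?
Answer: -4379448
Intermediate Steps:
(-2407 - 501)*(2355 + (-491 - 1*358)) = -2908*(2355 + (-491 - 358)) = -2908*(2355 - 849) = -2908*1506 = -4379448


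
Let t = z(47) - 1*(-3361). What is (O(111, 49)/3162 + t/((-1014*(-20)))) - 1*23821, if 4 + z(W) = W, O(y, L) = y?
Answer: -31823274709/1335945 ≈ -23821.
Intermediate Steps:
z(W) = -4 + W
t = 3404 (t = (-4 + 47) - 1*(-3361) = 43 + 3361 = 3404)
(O(111, 49)/3162 + t/((-1014*(-20)))) - 1*23821 = (111/3162 + 3404/((-1014*(-20)))) - 1*23821 = (111*(1/3162) + 3404/20280) - 23821 = (37/1054 + 3404*(1/20280)) - 23821 = (37/1054 + 851/5070) - 23821 = 271136/1335945 - 23821 = -31823274709/1335945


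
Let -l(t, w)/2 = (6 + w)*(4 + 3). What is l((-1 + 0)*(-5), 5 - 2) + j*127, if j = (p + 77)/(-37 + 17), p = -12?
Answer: -2155/4 ≈ -538.75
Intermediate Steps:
l(t, w) = -84 - 14*w (l(t, w) = -2*(6 + w)*(4 + 3) = -2*(6 + w)*7 = -2*(42 + 7*w) = -84 - 14*w)
j = -13/4 (j = (-12 + 77)/(-37 + 17) = 65/(-20) = 65*(-1/20) = -13/4 ≈ -3.2500)
l((-1 + 0)*(-5), 5 - 2) + j*127 = (-84 - 14*(5 - 2)) - 13/4*127 = (-84 - 14*3) - 1651/4 = (-84 - 42) - 1651/4 = -126 - 1651/4 = -2155/4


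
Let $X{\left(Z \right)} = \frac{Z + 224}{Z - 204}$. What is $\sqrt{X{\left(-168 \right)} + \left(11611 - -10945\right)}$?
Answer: $\frac{\sqrt{195085542}}{93} \approx 150.19$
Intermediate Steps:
$X{\left(Z \right)} = \frac{224 + Z}{-204 + Z}$
$\sqrt{X{\left(-168 \right)} + \left(11611 - -10945\right)} = \sqrt{\frac{224 - 168}{-204 - 168} + \left(11611 - -10945\right)} = \sqrt{\frac{1}{-372} \cdot 56 + \left(11611 + 10945\right)} = \sqrt{\left(- \frac{1}{372}\right) 56 + 22556} = \sqrt{- \frac{14}{93} + 22556} = \sqrt{\frac{2097694}{93}} = \frac{\sqrt{195085542}}{93}$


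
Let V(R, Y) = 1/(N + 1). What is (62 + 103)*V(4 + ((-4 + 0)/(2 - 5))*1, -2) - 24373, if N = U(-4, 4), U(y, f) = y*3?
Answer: -24388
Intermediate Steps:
U(y, f) = 3*y
N = -12 (N = 3*(-4) = -12)
V(R, Y) = -1/11 (V(R, Y) = 1/(-12 + 1) = 1/(-11) = -1/11)
(62 + 103)*V(4 + ((-4 + 0)/(2 - 5))*1, -2) - 24373 = (62 + 103)*(-1/11) - 24373 = 165*(-1/11) - 24373 = -15 - 24373 = -24388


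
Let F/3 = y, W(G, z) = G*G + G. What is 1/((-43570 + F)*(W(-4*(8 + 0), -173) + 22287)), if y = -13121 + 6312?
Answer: -1/1489786163 ≈ -6.7124e-10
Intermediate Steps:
W(G, z) = G + G² (W(G, z) = G² + G = G + G²)
y = -6809
F = -20427 (F = 3*(-6809) = -20427)
1/((-43570 + F)*(W(-4*(8 + 0), -173) + 22287)) = 1/((-43570 - 20427)*((-4*(8 + 0))*(1 - 4*(8 + 0)) + 22287)) = 1/(-63997*((-4*8)*(1 - 4*8) + 22287)) = 1/(-63997*(-32*(1 - 32) + 22287)) = 1/(-63997*(-32*(-31) + 22287)) = 1/(-63997*(992 + 22287)) = 1/(-63997*23279) = 1/(-1489786163) = -1/1489786163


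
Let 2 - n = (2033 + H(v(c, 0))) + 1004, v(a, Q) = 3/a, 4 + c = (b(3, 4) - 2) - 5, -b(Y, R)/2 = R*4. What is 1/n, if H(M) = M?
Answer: -43/130502 ≈ -0.00032950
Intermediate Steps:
b(Y, R) = -8*R (b(Y, R) = -2*R*4 = -8*R)
c = -43 (c = -4 + ((-8*4 - 2) - 5) = -4 + ((-32 - 2) - 5) = -4 + (-34 - 5) = -4 - 39 = -43)
n = -130502/43 (n = 2 - ((2033 + 3/(-43)) + 1004) = 2 - ((2033 + 3*(-1/43)) + 1004) = 2 - ((2033 - 3/43) + 1004) = 2 - (87416/43 + 1004) = 2 - 1*130588/43 = 2 - 130588/43 = -130502/43 ≈ -3034.9)
1/n = 1/(-130502/43) = -43/130502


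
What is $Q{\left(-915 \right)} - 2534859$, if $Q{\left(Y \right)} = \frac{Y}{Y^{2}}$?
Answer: $- \frac{2319395986}{915} \approx -2.5349 \cdot 10^{6}$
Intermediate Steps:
$Q{\left(Y \right)} = \frac{1}{Y}$ ($Q{\left(Y \right)} = \frac{Y}{Y^{2}} = \frac{1}{Y}$)
$Q{\left(-915 \right)} - 2534859 = \frac{1}{-915} - 2534859 = - \frac{1}{915} - 2534859 = - \frac{2319395986}{915}$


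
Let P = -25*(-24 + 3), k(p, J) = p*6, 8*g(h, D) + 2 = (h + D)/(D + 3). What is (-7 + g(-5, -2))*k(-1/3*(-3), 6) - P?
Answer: -2295/4 ≈ -573.75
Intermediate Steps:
g(h, D) = -¼ + (D + h)/(8*(3 + D)) (g(h, D) = -¼ + ((h + D)/(D + 3))/8 = -¼ + ((D + h)/(3 + D))/8 = -¼ + (D + h)/(8*(3 + D)))
k(p, J) = 6*p
P = 525 (P = -25*(-21) = 525)
(-7 + g(-5, -2))*k(-1/3*(-3), 6) - P = (-7 + (-6 - 5 - 1*(-2))/(8*(3 - 2)))*(6*(-1/3*(-3))) - 1*525 = (-7 + (⅛)*(-6 - 5 + 2)/1)*(6*(-1*⅓*(-3))) - 525 = (-7 + (⅛)*1*(-9))*(6*(-⅓*(-3))) - 525 = (-7 - 9/8)*(6*1) - 525 = -65/8*6 - 525 = -195/4 - 525 = -2295/4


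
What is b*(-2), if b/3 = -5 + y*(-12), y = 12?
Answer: 894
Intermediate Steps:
b = -447 (b = 3*(-5 + 12*(-12)) = 3*(-5 - 144) = 3*(-149) = -447)
b*(-2) = -447*(-2) = 894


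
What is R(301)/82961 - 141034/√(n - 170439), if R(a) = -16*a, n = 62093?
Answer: -4816/82961 + 70517*I*√108346/54173 ≈ -0.058051 + 428.47*I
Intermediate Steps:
R(301)/82961 - 141034/√(n - 170439) = -16*301/82961 - 141034/√(62093 - 170439) = -4816*1/82961 - 141034*(-I*√108346/108346) = -4816/82961 - 141034*(-I*√108346/108346) = -4816/82961 - (-70517)*I*√108346/54173 = -4816/82961 + 70517*I*√108346/54173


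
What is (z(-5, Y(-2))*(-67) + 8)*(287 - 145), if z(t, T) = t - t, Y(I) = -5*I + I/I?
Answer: 1136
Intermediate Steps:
Y(I) = 1 - 5*I (Y(I) = -5*I + 1 = 1 - 5*I)
z(t, T) = 0
(z(-5, Y(-2))*(-67) + 8)*(287 - 145) = (0*(-67) + 8)*(287 - 145) = (0 + 8)*142 = 8*142 = 1136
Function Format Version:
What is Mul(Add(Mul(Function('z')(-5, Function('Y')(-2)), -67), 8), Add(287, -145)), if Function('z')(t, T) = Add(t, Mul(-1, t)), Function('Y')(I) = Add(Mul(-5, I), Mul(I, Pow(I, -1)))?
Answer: 1136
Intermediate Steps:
Function('Y')(I) = Add(1, Mul(-5, I)) (Function('Y')(I) = Add(Mul(-5, I), 1) = Add(1, Mul(-5, I)))
Function('z')(t, T) = 0
Mul(Add(Mul(Function('z')(-5, Function('Y')(-2)), -67), 8), Add(287, -145)) = Mul(Add(Mul(0, -67), 8), Add(287, -145)) = Mul(Add(0, 8), 142) = Mul(8, 142) = 1136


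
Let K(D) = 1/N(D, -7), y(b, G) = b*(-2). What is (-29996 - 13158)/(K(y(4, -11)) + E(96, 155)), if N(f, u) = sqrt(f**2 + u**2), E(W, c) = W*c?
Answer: -72560861760/25019827199 + 43154*sqrt(113)/25019827199 ≈ -2.9001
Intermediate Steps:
y(b, G) = -2*b
K(D) = 1/sqrt(49 + D**2) (K(D) = 1/(sqrt(D**2 + (-7)**2)) = 1/(sqrt(D**2 + 49)) = 1/(sqrt(49 + D**2)) = 1/sqrt(49 + D**2))
(-29996 - 13158)/(K(y(4, -11)) + E(96, 155)) = (-29996 - 13158)/(1/sqrt(49 + (-2*4)**2) + 96*155) = -43154/(1/sqrt(49 + (-8)**2) + 14880) = -43154/(1/sqrt(49 + 64) + 14880) = -43154/(1/sqrt(113) + 14880) = -43154/(sqrt(113)/113 + 14880) = -43154/(14880 + sqrt(113)/113)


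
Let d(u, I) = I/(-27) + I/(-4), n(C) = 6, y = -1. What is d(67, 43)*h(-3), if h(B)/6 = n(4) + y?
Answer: -6665/18 ≈ -370.28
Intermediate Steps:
d(u, I) = -31*I/108 (d(u, I) = I*(-1/27) + I*(-¼) = -I/27 - I/4 = -31*I/108)
h(B) = 30 (h(B) = 6*(6 - 1) = 6*5 = 30)
d(67, 43)*h(-3) = -31/108*43*30 = -1333/108*30 = -6665/18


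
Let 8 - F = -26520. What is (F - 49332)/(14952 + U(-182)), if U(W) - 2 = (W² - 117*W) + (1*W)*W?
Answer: -5701/25624 ≈ -0.22249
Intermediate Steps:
F = 26528 (F = 8 - 1*(-26520) = 8 + 26520 = 26528)
U(W) = 2 - 117*W + 2*W² (U(W) = 2 + ((W² - 117*W) + (1*W)*W) = 2 + ((W² - 117*W) + W*W) = 2 + ((W² - 117*W) + W²) = 2 + (-117*W + 2*W²) = 2 - 117*W + 2*W²)
(F - 49332)/(14952 + U(-182)) = (26528 - 49332)/(14952 + (2 - 117*(-182) + 2*(-182)²)) = -22804/(14952 + (2 + 21294 + 2*33124)) = -22804/(14952 + (2 + 21294 + 66248)) = -22804/(14952 + 87544) = -22804/102496 = -22804*1/102496 = -5701/25624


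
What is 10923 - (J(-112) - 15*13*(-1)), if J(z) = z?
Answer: 10840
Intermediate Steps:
10923 - (J(-112) - 15*13*(-1)) = 10923 - (-112 - 15*13*(-1)) = 10923 - (-112 - 195*(-1)) = 10923 - (-112 + 195) = 10923 - 1*83 = 10923 - 83 = 10840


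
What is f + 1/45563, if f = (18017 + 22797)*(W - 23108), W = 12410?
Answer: -19894089400835/45563 ≈ -4.3663e+8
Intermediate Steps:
f = -436628172 (f = (18017 + 22797)*(12410 - 23108) = 40814*(-10698) = -436628172)
f + 1/45563 = -436628172 + 1/45563 = -19894089400835/45563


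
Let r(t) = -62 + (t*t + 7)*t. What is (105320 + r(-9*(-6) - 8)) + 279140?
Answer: 482056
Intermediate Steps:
r(t) = -62 + t*(7 + t²) (r(t) = -62 + (t² + 7)*t = -62 + (7 + t²)*t = -62 + t*(7 + t²))
(105320 + r(-9*(-6) - 8)) + 279140 = (105320 + (-62 + (-9*(-6) - 8)³ + 7*(-9*(-6) - 8))) + 279140 = (105320 + (-62 + (54 - 8)³ + 7*(54 - 8))) + 279140 = (105320 + (-62 + 46³ + 7*46)) + 279140 = (105320 + (-62 + 97336 + 322)) + 279140 = (105320 + 97596) + 279140 = 202916 + 279140 = 482056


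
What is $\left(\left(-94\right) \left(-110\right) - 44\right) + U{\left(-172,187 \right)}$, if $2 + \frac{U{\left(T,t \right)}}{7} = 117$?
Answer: $11101$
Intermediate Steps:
$U{\left(T,t \right)} = 805$ ($U{\left(T,t \right)} = -14 + 7 \cdot 117 = -14 + 819 = 805$)
$\left(\left(-94\right) \left(-110\right) - 44\right) + U{\left(-172,187 \right)} = \left(\left(-94\right) \left(-110\right) - 44\right) + 805 = \left(10340 - 44\right) + 805 = 10296 + 805 = 11101$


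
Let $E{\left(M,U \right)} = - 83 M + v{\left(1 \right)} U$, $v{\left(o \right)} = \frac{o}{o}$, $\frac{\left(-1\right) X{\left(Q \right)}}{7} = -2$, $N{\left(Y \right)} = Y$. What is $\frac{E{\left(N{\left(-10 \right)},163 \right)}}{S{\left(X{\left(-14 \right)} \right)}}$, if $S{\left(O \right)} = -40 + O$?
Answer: $- \frac{993}{26} \approx -38.192$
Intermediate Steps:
$X{\left(Q \right)} = 14$ ($X{\left(Q \right)} = \left(-7\right) \left(-2\right) = 14$)
$v{\left(o \right)} = 1$
$E{\left(M,U \right)} = U - 83 M$ ($E{\left(M,U \right)} = - 83 M + 1 U = - 83 M + U = U - 83 M$)
$\frac{E{\left(N{\left(-10 \right)},163 \right)}}{S{\left(X{\left(-14 \right)} \right)}} = \frac{163 - -830}{-40 + 14} = \frac{163 + 830}{-26} = 993 \left(- \frac{1}{26}\right) = - \frac{993}{26}$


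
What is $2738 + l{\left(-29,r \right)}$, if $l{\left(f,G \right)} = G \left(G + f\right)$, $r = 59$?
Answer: $4508$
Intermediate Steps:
$2738 + l{\left(-29,r \right)} = 2738 + 59 \left(59 - 29\right) = 2738 + 59 \cdot 30 = 2738 + 1770 = 4508$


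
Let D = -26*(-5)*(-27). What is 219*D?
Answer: -768690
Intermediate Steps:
D = -3510 (D = 130*(-27) = -3510)
219*D = 219*(-3510) = -768690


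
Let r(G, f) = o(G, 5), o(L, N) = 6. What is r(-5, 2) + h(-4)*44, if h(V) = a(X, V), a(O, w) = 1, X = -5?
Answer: 50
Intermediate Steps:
h(V) = 1
r(G, f) = 6
r(-5, 2) + h(-4)*44 = 6 + 1*44 = 6 + 44 = 50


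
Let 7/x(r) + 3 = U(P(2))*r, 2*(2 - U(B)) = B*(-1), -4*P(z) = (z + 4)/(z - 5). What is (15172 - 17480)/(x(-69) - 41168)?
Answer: 365241/6514843 ≈ 0.056063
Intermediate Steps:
P(z) = -(4 + z)/(4*(-5 + z)) (P(z) = -(z + 4)/(4*(z - 5)) = -(4 + z)/(4*(-5 + z)))
U(B) = 2 + B/2 (U(B) = 2 - B*(-1)/2 = 2 - (-1)*B/2 = 2 + B/2)
x(r) = 7/(-3 + 9*r/4) (x(r) = 7/(-3 + (2 + ((-4 - 1*2)/(4*(-5 + 2)))/2)*r) = 7/(-3 + (2 + ((1/4)*(-4 - 2)/(-3))/2)*r) = 7/(-3 + (2 + ((1/4)*(-1/3)*(-6))/2)*r) = 7/(-3 + (2 + (1/2)*(1/2))*r) = 7/(-3 + (2 + 1/4)*r) = 7/(-3 + 9*r/4))
(15172 - 17480)/(x(-69) - 41168) = (15172 - 17480)/(28/(3*(-4 + 3*(-69))) - 41168) = -2308/(28/(3*(-4 - 207)) - 41168) = -2308/((28/3)/(-211) - 41168) = -2308/((28/3)*(-1/211) - 41168) = -2308/(-28/633 - 41168) = -2308/(-26059372/633) = -2308*(-633/26059372) = 365241/6514843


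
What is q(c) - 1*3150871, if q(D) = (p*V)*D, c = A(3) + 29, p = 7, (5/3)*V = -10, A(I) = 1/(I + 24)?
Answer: -28368815/9 ≈ -3.1521e+6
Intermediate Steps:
A(I) = 1/(24 + I)
V = -6 (V = (3/5)*(-10) = -6)
c = 784/27 (c = 1/(24 + 3) + 29 = 1/27 + 29 = 784/27 ≈ 29.037)
q(D) = -42*D (q(D) = (7*(-6))*D = -42*D)
q(c) - 1*3150871 = -42*784/27 - 1*3150871 = -10976/9 - 3150871 = -28368815/9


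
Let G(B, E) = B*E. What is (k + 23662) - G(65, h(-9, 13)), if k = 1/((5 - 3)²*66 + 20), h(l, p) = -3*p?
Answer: 7439949/284 ≈ 26197.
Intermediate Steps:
k = 1/284 (k = 1/(2²*66 + 20) = 1/(4*66 + 20) = 1/(264 + 20) = 1/284 ≈ 0.0035211)
(k + 23662) - G(65, h(-9, 13)) = (1/284 + 23662) - 65*(-3*13) = 6720009/284 - 65*(-39) = 6720009/284 - 1*(-2535) = 6720009/284 + 2535 = 7439949/284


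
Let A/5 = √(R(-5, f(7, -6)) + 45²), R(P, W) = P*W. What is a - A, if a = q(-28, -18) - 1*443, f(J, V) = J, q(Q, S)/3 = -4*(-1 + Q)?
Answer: -95 - 5*√1990 ≈ -318.05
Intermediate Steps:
q(Q, S) = 12 - 12*Q (q(Q, S) = 3*(-4*(-1 + Q)) = 3*(4 - 4*Q) = 12 - 12*Q)
A = 5*√1990 (A = 5*√(-5*7 + 45²) = 5*√(-35 + 2025) = 5*√1990 ≈ 223.05)
a = -95 (a = (12 - 12*(-28)) - 1*443 = (12 + 336) - 443 = 348 - 443 = -95)
a - A = -95 - 5*√1990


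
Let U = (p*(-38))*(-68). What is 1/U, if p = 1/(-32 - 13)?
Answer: -45/2584 ≈ -0.017415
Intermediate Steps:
p = -1/45 (p = 1/(-45) = -1/45 ≈ -0.022222)
U = -2584/45 (U = -1/45*(-38)*(-68) = (38/45)*(-68) = -2584/45 ≈ -57.422)
1/U = 1/(-2584/45) = -45/2584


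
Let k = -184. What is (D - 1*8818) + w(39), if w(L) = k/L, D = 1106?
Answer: -300952/39 ≈ -7716.7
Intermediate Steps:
w(L) = -184/L
(D - 1*8818) + w(39) = (1106 - 1*8818) - 184/39 = (1106 - 8818) - 184*1/39 = -7712 - 184/39 = -300952/39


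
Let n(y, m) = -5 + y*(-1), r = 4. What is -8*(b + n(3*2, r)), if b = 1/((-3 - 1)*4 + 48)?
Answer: 351/4 ≈ 87.750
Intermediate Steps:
n(y, m) = -5 - y
b = 1/32 (b = 1/(-4*4 + 48) = 1/(-16 + 48) = 1/32 ≈ 0.031250)
-8*(b + n(3*2, r)) = -8*(1/32 + (-5 - 3*2)) = -8*(1/32 + (-5 - 1*6)) = -8*(1/32 + (-5 - 6)) = -8*(1/32 - 11) = -8*(-351/32) = 351/4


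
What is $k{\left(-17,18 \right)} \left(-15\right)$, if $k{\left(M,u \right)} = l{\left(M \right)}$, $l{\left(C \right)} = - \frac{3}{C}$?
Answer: $- \frac{45}{17} \approx -2.6471$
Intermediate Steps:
$k{\left(M,u \right)} = - \frac{3}{M}$
$k{\left(-17,18 \right)} \left(-15\right) = - \frac{3}{-17} \left(-15\right) = \left(-3\right) \left(- \frac{1}{17}\right) \left(-15\right) = \frac{3}{17} \left(-15\right) = - \frac{45}{17}$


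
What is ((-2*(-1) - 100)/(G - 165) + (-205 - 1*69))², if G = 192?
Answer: 56190016/729 ≈ 77078.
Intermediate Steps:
((-2*(-1) - 100)/(G - 165) + (-205 - 1*69))² = ((-2*(-1) - 100)/(192 - 165) + (-205 - 1*69))² = ((2 - 100)/27 + (-205 - 69))² = (-98*1/27 - 274)² = (-98/27 - 274)² = (-7496/27)² = 56190016/729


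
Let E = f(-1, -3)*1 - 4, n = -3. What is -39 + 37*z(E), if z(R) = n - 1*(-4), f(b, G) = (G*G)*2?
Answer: -2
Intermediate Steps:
f(b, G) = 2*G**2 (f(b, G) = G**2*2 = 2*G**2)
E = 14 (E = (2*(-3)**2)*1 - 4 = (2*9)*1 - 4 = 18*1 - 4 = 18 - 4 = 14)
z(R) = 1 (z(R) = -3 - 1*(-4) = -3 + 4 = 1)
-39 + 37*z(E) = -39 + 37*1 = -39 + 37 = -2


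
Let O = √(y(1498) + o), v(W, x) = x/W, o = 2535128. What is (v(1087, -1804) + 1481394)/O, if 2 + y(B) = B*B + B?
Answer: 805136737*√1195157/1299135659 ≈ 677.53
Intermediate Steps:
y(B) = -2 + B + B² (y(B) = -2 + (B*B + B) = -2 + (B² + B) = -2 + (B + B²) = -2 + B + B²)
O = 2*√1195157 (O = √((-2 + 1498 + 1498²) + 2535128) = √((-2 + 1498 + 2244004) + 2535128) = √(2245500 + 2535128) = √4780628 = 2*√1195157 ≈ 2186.5)
(v(1087, -1804) + 1481394)/O = (-1804/1087 + 1481394)/((2*√1195157)) = (-1804*1/1087 + 1481394)*(√1195157/2390314) = (-1804/1087 + 1481394)*(√1195157/2390314) = 1610273474*(√1195157/2390314)/1087 = 805136737*√1195157/1299135659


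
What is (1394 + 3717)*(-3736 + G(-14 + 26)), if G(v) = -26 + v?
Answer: -19166250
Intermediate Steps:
(1394 + 3717)*(-3736 + G(-14 + 26)) = (1394 + 3717)*(-3736 + (-26 + (-14 + 26))) = 5111*(-3736 + (-26 + 12)) = 5111*(-3736 - 14) = 5111*(-3750) = -19166250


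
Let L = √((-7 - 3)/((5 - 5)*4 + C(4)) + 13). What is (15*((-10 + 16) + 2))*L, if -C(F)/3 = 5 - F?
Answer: 280*√3 ≈ 484.97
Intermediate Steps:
C(F) = -15 + 3*F (C(F) = -3*(5 - F) = -15 + 3*F)
L = 7*√3/3 (L = √((-7 - 3)/((5 - 5)*4 + (-15 + 3*4)) + 13) = √(-10/(0*4 + (-15 + 12)) + 13) = √(-10/(0 - 3) + 13) = √(-10/(-3) + 13) = √(-10*(-⅓) + 13) = √(10/3 + 13) = √(49/3) = 7*√3/3 ≈ 4.0415)
(15*((-10 + 16) + 2))*L = (15*((-10 + 16) + 2))*(7*√3/3) = (15*(6 + 2))*(7*√3/3) = (15*8)*(7*√3/3) = 120*(7*√3/3) = 280*√3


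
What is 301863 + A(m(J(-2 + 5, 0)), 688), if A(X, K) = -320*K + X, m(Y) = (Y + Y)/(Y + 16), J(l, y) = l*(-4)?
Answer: 81697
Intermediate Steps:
J(l, y) = -4*l
m(Y) = 2*Y/(16 + Y) (m(Y) = (2*Y)/(16 + Y) = 2*Y/(16 + Y))
A(X, K) = X - 320*K
301863 + A(m(J(-2 + 5, 0)), 688) = 301863 + (2*(-4*(-2 + 5))/(16 - 4*(-2 + 5)) - 320*688) = 301863 + (2*(-4*3)/(16 - 4*3) - 220160) = 301863 + (2*(-12)/(16 - 12) - 220160) = 301863 + (2*(-12)/4 - 220160) = 301863 + (2*(-12)*(¼) - 220160) = 301863 + (-6 - 220160) = 301863 - 220166 = 81697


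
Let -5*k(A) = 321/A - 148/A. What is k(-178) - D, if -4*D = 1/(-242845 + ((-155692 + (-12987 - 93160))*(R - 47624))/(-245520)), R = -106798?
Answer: 961655971613/4947263097090 ≈ 0.19438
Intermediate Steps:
k(A) = -173/(5*A) (k(A) = -(321/A - 148/A)/5 = -173/(5*A))
D = 3410/5558722581 (D = -1/(4*(-242845 + ((-155692 + (-12987 - 93160))*(-106798 - 47624))/(-245520))) = -1/(4*(-242845 + ((-155692 - 106147)*(-154422))*(-1/245520))) = -1/(4*(-242845 - 261839*(-154422)*(-1/245520))) = -1/(4*(-242845 + 40433702058*(-1/245520))) = -1/(4*(-242845 - 2246316781/13640)) = -1/(4*(-5558722581/13640)) = -¼*(-13640/5558722581) = 3410/5558722581 ≈ 6.1345e-7)
k(-178) - D = -173/5/(-178) - 1*3410/5558722581 = -173/5*(-1/178) - 3410/5558722581 = 173/890 - 3410/5558722581 = 961655971613/4947263097090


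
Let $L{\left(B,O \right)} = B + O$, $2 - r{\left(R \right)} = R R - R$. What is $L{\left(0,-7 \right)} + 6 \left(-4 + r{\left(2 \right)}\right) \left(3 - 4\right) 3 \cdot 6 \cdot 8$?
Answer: $3449$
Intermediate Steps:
$r{\left(R \right)} = 2 + R - R^{2}$ ($r{\left(R \right)} = 2 - \left(R R - R\right) = 2 - \left(R^{2} - R\right) = 2 + R - R^{2}$)
$L{\left(0,-7 \right)} + 6 \left(-4 + r{\left(2 \right)}\right) \left(3 - 4\right) 3 \cdot 6 \cdot 8 = \left(0 - 7\right) + 6 \left(-4 + \left(2 + 2 - 2^{2}\right)\right) \left(3 - 4\right) 3 \cdot 6 \cdot 8 = -7 + 6 \left(-4 + \left(2 + 2 - 4\right)\right) \left(\left(-1\right) 3\right) 6 \cdot 8 = -7 + 6 \left(-4 + \left(2 + 2 - 4\right)\right) \left(-3\right) 6 \cdot 8 = -7 + 6 \left(-4 + 0\right) \left(-3\right) 6 \cdot 8 = -7 + 6 \left(-4\right) \left(-3\right) 6 \cdot 8 = -7 + \left(-24\right) \left(-3\right) 6 \cdot 8 = -7 + 72 \cdot 6 \cdot 8 = -7 + 432 \cdot 8 = -7 + 3456 = 3449$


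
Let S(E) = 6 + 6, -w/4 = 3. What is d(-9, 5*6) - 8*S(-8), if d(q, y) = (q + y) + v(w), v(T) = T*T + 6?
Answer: 75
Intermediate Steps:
w = -12 (w = -4*3 = -12)
v(T) = 6 + T² (v(T) = T² + 6 = 6 + T²)
S(E) = 12
d(q, y) = 150 + q + y (d(q, y) = (q + y) + (6 + (-12)²) = (q + y) + (6 + 144) = (q + y) + 150 = 150 + q + y)
d(-9, 5*6) - 8*S(-8) = (150 - 9 + 5*6) - 8*12 = (150 - 9 + 30) - 96 = 171 - 96 = 75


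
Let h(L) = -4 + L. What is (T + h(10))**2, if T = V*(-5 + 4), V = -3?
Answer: 81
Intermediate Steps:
T = 3 (T = -3*(-5 + 4) = -3*(-1) = 3)
(T + h(10))**2 = (3 + (-4 + 10))**2 = (3 + 6)**2 = 9**2 = 81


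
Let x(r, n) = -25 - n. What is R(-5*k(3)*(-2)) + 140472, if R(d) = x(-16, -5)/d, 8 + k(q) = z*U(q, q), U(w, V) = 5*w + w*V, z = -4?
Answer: 7304545/52 ≈ 1.4047e+5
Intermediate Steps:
U(w, V) = 5*w + V*w
k(q) = -8 - 4*q*(5 + q)
R(d) = -20/d (R(d) = (-25 - 1*(-5))/d = (-25 + 5)/d = -20/d)
R(-5*k(3)*(-2)) + 140472 = -20*1/(10*(-8 - 4*3*(5 + 3))) + 140472 = -20*1/(10*(-8 - 4*3*8)) + 140472 = -20*1/(10*(-8 - 96)) + 140472 = -20/(-5*(-104)*(-2)) + 140472 = -20/(520*(-2)) + 140472 = -20/(-1040) + 140472 = -20*(-1/1040) + 140472 = 1/52 + 140472 = 7304545/52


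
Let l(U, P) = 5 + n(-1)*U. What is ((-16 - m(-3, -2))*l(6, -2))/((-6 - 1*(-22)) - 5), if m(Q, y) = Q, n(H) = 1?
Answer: -13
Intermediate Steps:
l(U, P) = 5 + U (l(U, P) = 5 + 1*U = 5 + U)
((-16 - m(-3, -2))*l(6, -2))/((-6 - 1*(-22)) - 5) = ((-16 - 1*(-3))*(5 + 6))/((-6 - 1*(-22)) - 5) = ((-16 + 3)*11)/((-6 + 22) - 5) = (-13*11)/(16 - 5) = -143/11 = -143*1/11 = -13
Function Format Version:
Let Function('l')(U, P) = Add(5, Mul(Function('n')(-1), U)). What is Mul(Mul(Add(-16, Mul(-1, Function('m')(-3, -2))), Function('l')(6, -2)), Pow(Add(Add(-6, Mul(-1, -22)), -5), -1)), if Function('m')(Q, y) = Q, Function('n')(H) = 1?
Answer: -13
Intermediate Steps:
Function('l')(U, P) = Add(5, U) (Function('l')(U, P) = Add(5, Mul(1, U)) = Add(5, U))
Mul(Mul(Add(-16, Mul(-1, Function('m')(-3, -2))), Function('l')(6, -2)), Pow(Add(Add(-6, Mul(-1, -22)), -5), -1)) = Mul(Mul(Add(-16, Mul(-1, -3)), Add(5, 6)), Pow(Add(Add(-6, Mul(-1, -22)), -5), -1)) = Mul(Mul(Add(-16, 3), 11), Pow(Add(Add(-6, 22), -5), -1)) = Mul(Mul(-13, 11), Pow(Add(16, -5), -1)) = Mul(-143, Pow(11, -1)) = Mul(-143, Rational(1, 11)) = -13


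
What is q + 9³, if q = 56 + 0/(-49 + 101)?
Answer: 785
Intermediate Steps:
q = 56 (q = 56 + 0/52 = 56 + (1/52)*0 = 56 + 0 = 56)
q + 9³ = 56 + 9³ = 56 + 729 = 785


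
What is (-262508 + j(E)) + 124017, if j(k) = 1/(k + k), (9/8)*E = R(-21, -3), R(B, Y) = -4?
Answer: -8863433/64 ≈ -1.3849e+5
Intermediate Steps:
E = -32/9 (E = (8/9)*(-4) = -32/9 ≈ -3.5556)
j(k) = 1/(2*k)
(-262508 + j(E)) + 124017 = (-262508 + 1/(2*(-32/9))) + 124017 = (-262508 + (1/2)*(-9/32)) + 124017 = (-262508 - 9/64) + 124017 = -16800521/64 + 124017 = -8863433/64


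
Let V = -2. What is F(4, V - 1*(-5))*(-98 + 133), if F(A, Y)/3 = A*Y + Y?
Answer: 1575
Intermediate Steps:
F(A, Y) = 3*Y + 3*A*Y (F(A, Y) = 3*(A*Y + Y) = 3*(Y + A*Y) = 3*Y + 3*A*Y)
F(4, V - 1*(-5))*(-98 + 133) = (3*(-2 - 1*(-5))*(1 + 4))*(-98 + 133) = (3*(-2 + 5)*5)*35 = (3*3*5)*35 = 45*35 = 1575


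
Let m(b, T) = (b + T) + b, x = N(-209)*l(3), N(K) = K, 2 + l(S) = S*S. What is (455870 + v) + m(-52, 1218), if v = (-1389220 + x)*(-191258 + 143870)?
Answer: 65902142988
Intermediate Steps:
l(S) = -2 + S² (l(S) = -2 + S*S = -2 + S²)
x = -1463 (x = -209*(-2 + 3²) = -209*(-2 + 9) = -209*7 = -1463)
m(b, T) = T + 2*b (m(b, T) = (T + b) + b = T + 2*b)
v = 65901686004 (v = (-1389220 - 1463)*(-191258 + 143870) = -1390683*(-47388) = 65901686004)
(455870 + v) + m(-52, 1218) = (455870 + 65901686004) + (1218 + 2*(-52)) = 65902141874 + (1218 - 104) = 65902141874 + 1114 = 65902142988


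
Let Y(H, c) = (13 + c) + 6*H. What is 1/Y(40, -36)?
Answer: 1/217 ≈ 0.0046083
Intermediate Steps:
Y(H, c) = 13 + c + 6*H
1/Y(40, -36) = 1/(13 - 36 + 6*40) = 1/(13 - 36 + 240) = 1/217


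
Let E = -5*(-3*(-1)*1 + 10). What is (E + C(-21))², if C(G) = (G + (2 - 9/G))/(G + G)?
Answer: 90060100/21609 ≈ 4167.7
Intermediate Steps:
E = -65 (E = -5*(3*1 + 10) = -5*(3 + 10) = -5*13 = -65)
C(G) = (2 + G - 9/G)/(2*G) (C(G) = (2 + G - 9/G)/((2*G)) = (2 + G - 9/G)*(1/(2*G)) = (2 + G - 9/G)/(2*G))
(E + C(-21))² = (-65 + (½)*(-9 + (-21)² + 2*(-21))/(-21)²)² = (-65 + (½)*(1/441)*(-9 + 441 - 42))² = (-65 + (½)*(1/441)*390)² = (-65 + 65/147)² = (-9490/147)² = 90060100/21609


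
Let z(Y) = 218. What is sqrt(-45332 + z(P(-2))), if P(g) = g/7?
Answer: I*sqrt(45114) ≈ 212.4*I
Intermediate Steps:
P(g) = g/7 (P(g) = g*(1/7) = g/7)
sqrt(-45332 + z(P(-2))) = sqrt(-45332 + 218) = sqrt(-45114) = I*sqrt(45114)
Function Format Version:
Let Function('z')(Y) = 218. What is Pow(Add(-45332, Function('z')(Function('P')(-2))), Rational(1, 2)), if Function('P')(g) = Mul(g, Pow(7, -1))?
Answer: Mul(I, Pow(45114, Rational(1, 2))) ≈ Mul(212.40, I)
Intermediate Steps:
Function('P')(g) = Mul(Rational(1, 7), g) (Function('P')(g) = Mul(g, Rational(1, 7)) = Mul(Rational(1, 7), g))
Pow(Add(-45332, Function('z')(Function('P')(-2))), Rational(1, 2)) = Pow(Add(-45332, 218), Rational(1, 2)) = Pow(-45114, Rational(1, 2)) = Mul(I, Pow(45114, Rational(1, 2)))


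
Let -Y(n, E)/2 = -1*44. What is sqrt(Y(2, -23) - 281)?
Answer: I*sqrt(193) ≈ 13.892*I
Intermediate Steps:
Y(n, E) = 88 (Y(n, E) = -(-2)*44 = -2*(-44) = 88)
sqrt(Y(2, -23) - 281) = sqrt(88 - 281) = sqrt(-193) = I*sqrt(193)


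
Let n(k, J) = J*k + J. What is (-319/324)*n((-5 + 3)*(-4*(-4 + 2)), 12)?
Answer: 1595/9 ≈ 177.22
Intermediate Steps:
n(k, J) = J + J*k
(-319/324)*n((-5 + 3)*(-4*(-4 + 2)), 12) = (-319/324)*(12*(1 + (-5 + 3)*(-4*(-4 + 2)))) = (-319*1/324)*(12*(1 - (-8)*(-2))) = -319*(1 - 2*8)/27 = -319*(1 - 16)/27 = -319*(-15)/27 = -319/324*(-180) = 1595/9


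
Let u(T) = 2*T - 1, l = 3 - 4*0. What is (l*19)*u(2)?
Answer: 171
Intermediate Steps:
l = 3 (l = 3 + 0 = 3)
u(T) = -1 + 2*T
(l*19)*u(2) = (3*19)*(-1 + 2*2) = 57*(-1 + 4) = 57*3 = 171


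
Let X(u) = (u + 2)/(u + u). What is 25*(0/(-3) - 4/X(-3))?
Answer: -600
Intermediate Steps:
X(u) = (2 + u)/(2*u) (X(u) = (2 + u)/((2*u)) = (2 + u)*(1/(2*u)) = (2 + u)/(2*u))
25*(0/(-3) - 4/X(-3)) = 25*(0/(-3) - 4*(-6/(2 - 3))) = 25*(0*(-⅓) - 4/((½)*(-⅓)*(-1))) = 25*(0 - 4/⅙) = 25*(0 - 4*6) = 25*(0 - 24) = 25*(-24) = -600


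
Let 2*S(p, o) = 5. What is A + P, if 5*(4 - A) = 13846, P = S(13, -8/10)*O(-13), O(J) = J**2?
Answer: -23427/10 ≈ -2342.7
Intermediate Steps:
S(p, o) = 5/2 (S(p, o) = (1/2)*5 = 5/2)
P = 845/2 (P = (5/2)*(-13)**2 = (5/2)*169 = 845/2 ≈ 422.50)
A = -13826/5 (A = 4 - 1/5*13846 = 4 - 13846/5 = -13826/5 ≈ -2765.2)
A + P = -13826/5 + 845/2 = -23427/10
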